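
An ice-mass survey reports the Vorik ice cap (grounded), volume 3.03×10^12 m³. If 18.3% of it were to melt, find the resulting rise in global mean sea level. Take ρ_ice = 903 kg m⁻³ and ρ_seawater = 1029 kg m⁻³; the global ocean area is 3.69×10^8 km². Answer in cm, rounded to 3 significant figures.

Vorik: 0.183 × 3.03×10^12 m³ × (903/1029) = 4.866×10^11 m³ of water.
Spread over 3.69×10^14 m² of ocean, Δh = 4.866×10^11 / 3.69×10^14 = 1.32×10^-3 m = 0.132 cm.

≈ 0.132 cm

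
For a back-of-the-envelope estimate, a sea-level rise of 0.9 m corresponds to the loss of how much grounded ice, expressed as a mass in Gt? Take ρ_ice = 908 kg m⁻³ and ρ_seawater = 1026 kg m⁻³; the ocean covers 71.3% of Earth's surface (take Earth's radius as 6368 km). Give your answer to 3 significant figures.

≈ 3.36×10^5 Gt

Required water volume = Δh × A = 0.9 m × 3.63×10^14 m² = 3.270×10^14 m³.
ρ_w = 1026 kg m⁻³, so the mass of water = 3.270×10^14 m³ × 1026 kg m⁻³ = 3.355×10^17 kg = 3.36×10^5 Gt (and the same mass of ice, by conservation).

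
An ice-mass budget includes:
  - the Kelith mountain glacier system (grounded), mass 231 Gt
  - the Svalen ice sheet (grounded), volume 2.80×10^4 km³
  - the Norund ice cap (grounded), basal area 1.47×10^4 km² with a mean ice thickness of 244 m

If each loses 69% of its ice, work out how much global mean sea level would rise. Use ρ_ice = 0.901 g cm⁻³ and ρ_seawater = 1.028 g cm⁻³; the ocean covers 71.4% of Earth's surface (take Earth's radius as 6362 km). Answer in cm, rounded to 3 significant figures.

≈ 5.30 cm

Kelith: 0.69 × 231 Gt = 1.594×10^14 kg; dividing by ρ_w = 1.028 g cm⁻³ = 1028 kg m⁻³ gives 1.550×10^11 m³ of water.
Svalen: 0.69 × 2.80×10^4 km³ × (901/1028) = 1.693×10^4 km³ of water.
Norund: ice volume = 1.47×10^4 km² × 244 m = 3587 km³; 0.69 × 3587 × (901/1028) = 2169 km³ of water.
Total added water ≈ 1.926×10^13 m³ over 3.63×10^14 m² → Δh = 0.0530 m = 5.30 cm.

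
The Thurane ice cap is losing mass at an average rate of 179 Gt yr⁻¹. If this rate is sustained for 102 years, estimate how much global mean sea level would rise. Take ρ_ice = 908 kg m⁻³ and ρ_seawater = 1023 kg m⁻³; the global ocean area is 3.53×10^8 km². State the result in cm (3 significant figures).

Total mass lost = 179 Gt/yr × 102 yr = 1.826×10^4 Gt = 1.826×10^16 kg.
ρ_w = 1023 kg m⁻³, so water volume = 1.826×10^16 / 1023 = 1.785×10^13 m³.
Δh = 1.785×10^13 / 3.53×10^14 = 0.0506 m = 5.06 cm.

≈ 5.06 cm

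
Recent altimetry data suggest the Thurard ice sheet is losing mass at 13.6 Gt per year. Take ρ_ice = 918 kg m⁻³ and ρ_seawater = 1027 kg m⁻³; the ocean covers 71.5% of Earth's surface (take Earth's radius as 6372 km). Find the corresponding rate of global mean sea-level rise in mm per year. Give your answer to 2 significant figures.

ρ_w = 1027 kg m⁻³. Annual water volume added = 13.6 Gt / ρ_w = 1.360×10^13 kg / 1027 kg m⁻³ = 1.324×10^10 m³.
Δh per year = 1.324×10^10 / 3.65×10^14 = 3.63×10^-5 m = 0.036 mm.

≈ 0.036 mm/yr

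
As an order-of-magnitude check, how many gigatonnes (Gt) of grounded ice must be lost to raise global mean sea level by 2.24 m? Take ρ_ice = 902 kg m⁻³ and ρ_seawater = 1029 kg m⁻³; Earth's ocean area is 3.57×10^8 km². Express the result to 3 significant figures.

Required water volume = Δh × A = 2.24 m × 3.57×10^14 m² = 7.997×10^14 m³.
ρ_w = 1029 kg m⁻³, so the mass of water = 7.997×10^14 m³ × 1029 kg m⁻³ = 8.229×10^17 kg = 8.23×10^5 Gt (and the same mass of ice, by conservation).

≈ 8.23×10^5 Gt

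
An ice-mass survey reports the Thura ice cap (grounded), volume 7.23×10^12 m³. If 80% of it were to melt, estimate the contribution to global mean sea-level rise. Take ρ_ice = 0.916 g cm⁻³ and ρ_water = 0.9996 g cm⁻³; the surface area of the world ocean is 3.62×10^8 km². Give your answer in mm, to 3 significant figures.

≈ 14.6 mm

Thura: 0.8 × 7.23×10^12 m³ × (916/999.6) = 5.300×10^12 m³ of water.
Spread over 3.62×10^14 m² of ocean, Δh = 5.300×10^12 / 3.62×10^14 = 0.0146 m = 14.6 mm.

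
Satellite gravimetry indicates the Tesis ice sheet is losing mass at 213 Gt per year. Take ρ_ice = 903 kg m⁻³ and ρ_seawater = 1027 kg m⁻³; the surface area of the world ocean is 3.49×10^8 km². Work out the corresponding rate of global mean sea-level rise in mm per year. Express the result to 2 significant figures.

≈ 0.59 mm/yr

ρ_w = 1027 kg m⁻³. Annual water volume added = 213 Gt / ρ_w = 2.130×10^14 kg / 1027 kg m⁻³ = 2.074×10^11 m³.
Δh per year = 2.074×10^11 / 3.49×10^14 = 5.94×10^-4 m = 0.59 mm.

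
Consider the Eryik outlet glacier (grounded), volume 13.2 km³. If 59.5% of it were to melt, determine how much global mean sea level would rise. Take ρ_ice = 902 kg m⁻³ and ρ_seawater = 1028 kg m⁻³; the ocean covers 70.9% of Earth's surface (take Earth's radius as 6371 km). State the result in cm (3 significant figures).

≈ 1.91×10^-3 cm

Eryik: 0.595 × 13.2 km³ × (902/1028) = 6.891 km³ of water.
Spread over 3.62×10^14 m² of ocean, Δh = 6.891×10^9 / 3.62×10^14 = 1.91×10^-5 m = 1.91×10^-3 cm.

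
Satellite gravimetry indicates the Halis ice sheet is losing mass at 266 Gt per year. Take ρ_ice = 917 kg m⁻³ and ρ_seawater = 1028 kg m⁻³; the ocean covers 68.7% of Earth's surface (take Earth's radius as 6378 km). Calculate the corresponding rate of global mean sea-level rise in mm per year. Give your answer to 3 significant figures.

ρ_w = 1028 kg m⁻³. Annual water volume added = 266 Gt / ρ_w = 2.660×10^14 kg / 1028 kg m⁻³ = 2.588×10^11 m³.
Δh per year = 2.588×10^11 / 3.51×10^14 = 7.37×10^-4 m = 0.737 mm.

≈ 0.737 mm/yr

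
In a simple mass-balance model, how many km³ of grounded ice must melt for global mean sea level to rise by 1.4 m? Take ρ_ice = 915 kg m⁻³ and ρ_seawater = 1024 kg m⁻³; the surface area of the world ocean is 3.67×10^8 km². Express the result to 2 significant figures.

Required water volume = Δh × A = 1.4 m × 3.67×10^14 m² = 5.138×10^14 m³ = 5.138×10^5 km³.
Ice volume = water volume × ρ_w/ρ_ice = 5.138×10^5 × 1024/915 = 5.8×10^5 km³.

≈ 5.8×10^5 km³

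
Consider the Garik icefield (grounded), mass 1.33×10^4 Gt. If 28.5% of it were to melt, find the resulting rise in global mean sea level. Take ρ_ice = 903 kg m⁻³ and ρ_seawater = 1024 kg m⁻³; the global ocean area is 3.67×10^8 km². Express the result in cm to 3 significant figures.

Garik: 0.285 × 1.33×10^4 Gt = 3.790×10^15 kg; dividing by ρ_w = 1024 kg m⁻³ gives 3.702×10^12 m³ of water.
Spread over 3.67×10^14 m² of ocean, Δh = 3.702×10^12 / 3.67×10^14 = 0.0101 m = 1.01 cm.

≈ 1.01 cm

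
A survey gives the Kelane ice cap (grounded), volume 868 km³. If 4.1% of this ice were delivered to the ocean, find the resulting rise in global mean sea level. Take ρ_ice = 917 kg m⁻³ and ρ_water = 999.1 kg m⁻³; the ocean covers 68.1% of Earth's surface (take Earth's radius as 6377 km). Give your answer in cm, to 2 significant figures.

Kelane: 0.041 × 868 km³ × (917/999.1) = 32.66 km³ of water.
Spread over 3.48×10^14 m² of ocean, Δh = 3.266×10^10 / 3.48×10^14 = 9.39×10^-5 m = 9.4×10^-3 cm.

≈ 9.4×10^-3 cm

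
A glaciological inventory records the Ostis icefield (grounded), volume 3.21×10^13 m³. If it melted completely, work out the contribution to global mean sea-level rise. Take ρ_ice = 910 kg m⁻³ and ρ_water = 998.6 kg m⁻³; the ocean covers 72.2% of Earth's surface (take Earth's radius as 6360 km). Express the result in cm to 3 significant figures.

Ostis: 3.21×10^13 m³ × (910/998.6) = 2.925×10^13 m³ of water.
Spread over 3.67×10^14 m² of ocean, Δh = 2.925×10^13 / 3.67×10^14 = 0.0797 m = 7.97 cm.

≈ 7.97 cm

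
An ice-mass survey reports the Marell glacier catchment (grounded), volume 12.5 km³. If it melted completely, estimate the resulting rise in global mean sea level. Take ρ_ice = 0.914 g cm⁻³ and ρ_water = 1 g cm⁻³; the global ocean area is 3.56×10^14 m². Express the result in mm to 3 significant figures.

≈ 0.0321 mm

Marell: 12.5 km³ × (914/1000) = 11.43 km³ of water.
Spread over 3.56×10^14 m² of ocean, Δh = 1.142×10^10 / 3.56×10^14 = 3.21×10^-5 m = 0.0321 mm.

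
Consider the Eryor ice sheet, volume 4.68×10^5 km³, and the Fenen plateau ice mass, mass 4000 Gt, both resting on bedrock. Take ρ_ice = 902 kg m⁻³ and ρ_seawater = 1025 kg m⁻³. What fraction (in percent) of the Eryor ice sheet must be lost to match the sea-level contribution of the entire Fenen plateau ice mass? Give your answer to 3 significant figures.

Equal sea-level rise means equal mass of meltwater, i.e. equal mass of ice lost.
Ice mass of Fenen: 4.000×10^15 kg; ice mass of Eryor: 4.221×10^17 kg.
Fraction required = 4.000×10^15 / 4.221×10^17 = 9.48×10^-3 → 0.948 %.

≈ 0.948 %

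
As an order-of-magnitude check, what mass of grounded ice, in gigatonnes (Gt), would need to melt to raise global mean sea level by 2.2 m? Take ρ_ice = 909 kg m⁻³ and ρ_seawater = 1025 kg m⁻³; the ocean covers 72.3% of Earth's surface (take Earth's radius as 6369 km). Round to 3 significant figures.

≈ 8.31×10^5 Gt

Required water volume = Δh × A = 2.2 m × 3.69×10^14 m² = 8.108×10^14 m³.
ρ_w = 1025 kg m⁻³, so the mass of water = 8.108×10^14 m³ × 1025 kg m⁻³ = 8.311×10^17 kg = 8.31×10^5 Gt (and the same mass of ice, by conservation).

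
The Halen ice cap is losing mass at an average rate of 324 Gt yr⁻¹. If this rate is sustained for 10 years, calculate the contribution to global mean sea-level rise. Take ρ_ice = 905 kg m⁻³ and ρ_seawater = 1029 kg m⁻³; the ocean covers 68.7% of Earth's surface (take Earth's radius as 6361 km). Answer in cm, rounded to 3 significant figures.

≈ 0.901 cm

Total mass lost = 324 Gt/yr × 10 yr = 3240 Gt = 3.240×10^15 kg.
ρ_w = 1029 kg m⁻³, so water volume = 3.240×10^15 / 1029 = 3.149×10^12 m³.
Δh = 3.149×10^12 / 3.49×10^14 = 9.01×10^-3 m = 0.901 cm.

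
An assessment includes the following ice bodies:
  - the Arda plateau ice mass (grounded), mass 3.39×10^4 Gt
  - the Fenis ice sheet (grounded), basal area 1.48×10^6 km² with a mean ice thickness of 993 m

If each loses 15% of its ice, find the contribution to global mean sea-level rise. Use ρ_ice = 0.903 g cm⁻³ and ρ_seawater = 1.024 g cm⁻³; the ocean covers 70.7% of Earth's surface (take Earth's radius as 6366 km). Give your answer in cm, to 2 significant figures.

≈ 55 cm

Arda: 0.15 × 3.39×10^4 Gt = 5.085×10^15 kg; dividing by ρ_w = 1.024 g cm⁻³ = 1024 kg m⁻³ gives 4.966×10^12 m³ of water.
Fenis: ice volume = 1.48×10^6 km² × 993 m = 1.470×10^6 km³; 0.15 × 1.470×10^6 × (903/1024) = 1.944×10^5 km³ of water.
Total added water ≈ 1.994×10^14 m³ over 3.60×10^14 m² → Δh = 0.554 m = 55 cm.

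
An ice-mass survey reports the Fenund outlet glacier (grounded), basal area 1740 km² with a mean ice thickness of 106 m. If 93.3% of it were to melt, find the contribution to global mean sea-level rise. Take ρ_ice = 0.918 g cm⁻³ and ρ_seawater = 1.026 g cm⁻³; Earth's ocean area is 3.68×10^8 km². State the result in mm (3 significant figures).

≈ 0.418 mm

Fenund: ice volume = 1740 km² × 106 m = 184.4 km³; 0.933 × 184.4 × (918/1026) = 154.0 km³ of water.
Spread over 3.68×10^14 m² of ocean, Δh = 1.540×10^11 / 3.68×10^14 = 4.18×10^-4 m = 0.418 mm.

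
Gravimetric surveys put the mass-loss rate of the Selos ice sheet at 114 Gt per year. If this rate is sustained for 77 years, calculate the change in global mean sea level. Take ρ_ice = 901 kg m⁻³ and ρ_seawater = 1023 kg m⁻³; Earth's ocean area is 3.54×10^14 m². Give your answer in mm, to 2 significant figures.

Total mass lost = 114 Gt/yr × 77 yr = 8778 Gt = 8.778×10^15 kg.
ρ_w = 1023 kg m⁻³, so water volume = 8.778×10^15 / 1023 = 8.581×10^12 m³.
Δh = 8.581×10^12 / 3.54×10^14 = 0.0242 m = 24 mm.

≈ 24 mm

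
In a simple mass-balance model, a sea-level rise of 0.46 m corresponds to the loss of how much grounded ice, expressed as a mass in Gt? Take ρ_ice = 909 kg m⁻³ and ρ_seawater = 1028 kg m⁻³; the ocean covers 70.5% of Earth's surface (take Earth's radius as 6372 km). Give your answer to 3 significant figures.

Required water volume = Δh × A = 0.46 m × 3.60×10^14 m² = 1.655×10^14 m³.
ρ_w = 1028 kg m⁻³, so the mass of water = 1.655×10^14 m³ × 1028 kg m⁻³ = 1.701×10^17 kg = 1.70×10^5 Gt (and the same mass of ice, by conservation).

≈ 1.70×10^5 Gt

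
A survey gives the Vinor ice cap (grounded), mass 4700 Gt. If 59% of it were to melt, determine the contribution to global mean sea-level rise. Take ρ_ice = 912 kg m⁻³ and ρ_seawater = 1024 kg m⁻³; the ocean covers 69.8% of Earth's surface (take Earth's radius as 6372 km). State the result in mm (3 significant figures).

Vinor: 0.59 × 4700 Gt = 2.773×10^15 kg; dividing by ρ_w = 1024 kg m⁻³ gives 2.708×10^12 m³ of water.
Spread over 3.56×10^14 m² of ocean, Δh = 2.708×10^12 / 3.56×10^14 = 7.60×10^-3 m = 7.60 mm.

≈ 7.60 mm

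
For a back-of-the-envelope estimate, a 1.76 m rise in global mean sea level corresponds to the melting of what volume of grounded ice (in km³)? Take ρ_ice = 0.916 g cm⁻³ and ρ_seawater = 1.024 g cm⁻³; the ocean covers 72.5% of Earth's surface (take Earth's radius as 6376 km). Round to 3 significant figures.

≈ 7.29×10^5 km³

Required water volume = Δh × A = 1.76 m × 3.70×10^14 m² = 6.519×10^14 m³ = 6.519×10^5 km³.
Ice volume = water volume × ρ_w/ρ_ice = 6.519×10^5 × 1024/916 = 7.29×10^5 km³.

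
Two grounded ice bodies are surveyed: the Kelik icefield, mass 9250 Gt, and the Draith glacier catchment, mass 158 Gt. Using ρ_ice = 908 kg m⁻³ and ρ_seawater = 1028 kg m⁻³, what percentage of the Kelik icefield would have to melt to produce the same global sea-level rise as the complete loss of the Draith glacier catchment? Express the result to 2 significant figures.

≈ 1.7 %

Equal sea-level rise means equal mass of meltwater, i.e. equal mass of ice lost.
Ice mass of Draith: 1.580×10^14 kg; ice mass of Kelik: 9.250×10^15 kg.
Fraction required = 1.580×10^14 / 9.250×10^15 = 0.0171 → 1.7 %.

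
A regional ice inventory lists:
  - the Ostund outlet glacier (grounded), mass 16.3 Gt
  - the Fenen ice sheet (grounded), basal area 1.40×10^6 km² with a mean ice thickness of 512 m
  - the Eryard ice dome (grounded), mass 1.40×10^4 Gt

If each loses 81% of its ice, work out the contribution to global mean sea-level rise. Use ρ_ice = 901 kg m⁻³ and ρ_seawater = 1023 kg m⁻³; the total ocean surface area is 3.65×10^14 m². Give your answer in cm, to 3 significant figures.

≈ 143 cm

Ostund: 0.81 × 16.3 Gt = 1.320×10^13 kg; dividing by ρ_w = 1023 kg m⁻³ gives 1.291×10^10 m³ of water.
Fenen: ice volume = 1.40×10^6 km² × 512 m = 7.168×10^5 km³; 0.81 × 7.168×10^5 × (901/1023) = 5.114×10^5 km³ of water.
Eryard: 0.81 × 1.40×10^4 Gt = 1.134×10^16 kg; dividing by ρ_w = 1023 kg m⁻³ gives 1.109×10^13 m³ of water.
Total added water ≈ 5.225×10^14 m³ over 3.65×10^14 m² → Δh = 1.43 m = 143 cm.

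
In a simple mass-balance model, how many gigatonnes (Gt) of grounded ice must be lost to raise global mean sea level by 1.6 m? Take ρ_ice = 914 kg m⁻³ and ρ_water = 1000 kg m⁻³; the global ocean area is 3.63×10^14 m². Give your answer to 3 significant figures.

Required water volume = Δh × A = 1.6 m × 3.63×10^14 m² = 5.808×10^14 m³.
ρ_w = 1000 kg m⁻³, so the mass of water = 5.808×10^14 m³ × 1000 kg m⁻³ = 5.808×10^17 kg = 5.81×10^5 Gt (and the same mass of ice, by conservation).

≈ 5.81×10^5 Gt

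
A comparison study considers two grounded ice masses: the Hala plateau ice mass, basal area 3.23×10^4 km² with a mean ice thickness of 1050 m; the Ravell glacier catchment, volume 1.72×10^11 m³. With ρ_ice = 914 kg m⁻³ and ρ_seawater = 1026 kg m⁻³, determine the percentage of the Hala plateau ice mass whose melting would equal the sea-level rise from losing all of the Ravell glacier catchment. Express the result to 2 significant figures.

≈ 0.51 %

Equal sea-level rise means equal mass of meltwater, i.e. equal mass of ice lost.
Ice mass of Ravell: 1.572×10^14 kg; ice mass of Hala: 3.100×10^16 kg.
Fraction required = 1.572×10^14 / 3.100×10^16 = 5.07×10^-3 → 0.51 %.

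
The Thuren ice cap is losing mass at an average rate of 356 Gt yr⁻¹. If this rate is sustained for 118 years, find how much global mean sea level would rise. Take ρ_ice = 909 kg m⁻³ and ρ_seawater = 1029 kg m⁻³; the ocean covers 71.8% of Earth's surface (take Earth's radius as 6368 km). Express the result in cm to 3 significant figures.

Total mass lost = 356 Gt/yr × 118 yr = 4.201×10^4 Gt = 4.201×10^16 kg.
ρ_w = 1029 kg m⁻³, so water volume = 4.201×10^16 / 1029 = 4.082×10^13 m³.
Δh = 4.082×10^13 / 3.66×10^14 = 0.112 m = 11.2 cm.

≈ 11.2 cm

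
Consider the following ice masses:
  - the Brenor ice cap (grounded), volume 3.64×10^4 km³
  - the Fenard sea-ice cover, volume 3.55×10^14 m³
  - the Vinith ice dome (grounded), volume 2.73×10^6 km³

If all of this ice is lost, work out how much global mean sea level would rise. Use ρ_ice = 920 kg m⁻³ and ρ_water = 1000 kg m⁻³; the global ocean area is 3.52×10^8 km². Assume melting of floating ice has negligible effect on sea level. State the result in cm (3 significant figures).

Brenor: 3.64×10^4 km³ × (920/1000) = 3.349×10^4 km³ of water.
The Fenard sea-ice cover is floating and already displaces its own weight of water, so its melt adds essentially nothing to sea level.
Vinith: 2.73×10^6 km³ × (920/1000) = 2.512×10^6 km³ of water.
Total added water ≈ 2.545×10^15 m³ over 3.52×10^14 m² → Δh = 7.23 m = 723 cm.

≈ 723 cm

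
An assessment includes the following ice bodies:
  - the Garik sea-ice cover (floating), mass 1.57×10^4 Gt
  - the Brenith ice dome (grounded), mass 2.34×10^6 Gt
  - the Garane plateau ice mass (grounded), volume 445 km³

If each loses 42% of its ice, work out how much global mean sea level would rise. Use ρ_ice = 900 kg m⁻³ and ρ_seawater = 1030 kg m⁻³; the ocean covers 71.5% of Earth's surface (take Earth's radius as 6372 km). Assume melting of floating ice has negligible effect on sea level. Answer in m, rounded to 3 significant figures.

≈ 2.62 m

The Garik sea-ice cover is floating and already displaces its own weight of water, so its melt adds essentially nothing to sea level.
Brenith: 0.42 × 2.34×10^6 Gt = 9.828×10^17 kg; dividing by ρ_w = 1030 kg m⁻³ gives 9.542×10^14 m³ of water.
Garane: 0.42 × 445 km³ × (900/1030) = 163.3 km³ of water.
Total added water ≈ 9.543×10^14 m³ over 3.65×10^14 m² → Δh = 2.62 m.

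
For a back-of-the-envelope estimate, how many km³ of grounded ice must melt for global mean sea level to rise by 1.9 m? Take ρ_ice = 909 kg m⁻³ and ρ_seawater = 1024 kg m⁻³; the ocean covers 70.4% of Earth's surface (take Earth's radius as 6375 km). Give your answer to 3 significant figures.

≈ 7.70×10^5 km³

Required water volume = Δh × A = 1.9 m × 3.60×10^14 m² = 6.831×10^14 m³ = 6.831×10^5 km³.
Ice volume = water volume × ρ_w/ρ_ice = 6.831×10^5 × 1024/909 = 7.70×10^5 km³.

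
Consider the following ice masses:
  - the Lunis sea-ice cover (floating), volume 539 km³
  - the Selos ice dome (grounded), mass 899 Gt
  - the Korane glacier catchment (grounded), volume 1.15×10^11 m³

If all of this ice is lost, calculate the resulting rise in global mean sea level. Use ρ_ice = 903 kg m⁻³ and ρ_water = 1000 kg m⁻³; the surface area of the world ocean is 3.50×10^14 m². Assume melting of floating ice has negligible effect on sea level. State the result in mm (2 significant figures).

≈ 2.9 mm

The Lunis sea-ice cover is floating and already displaces its own weight of water, so its melt adds essentially nothing to sea level.
Selos: 899 Gt = 8.990×10^14 kg; dividing by ρ_w = 1000 kg m⁻³ gives 8.990×10^11 m³ of water.
Korane: 1.15×10^11 m³ × (903/1000) = 1.038×10^11 m³ of water.
Total added water ≈ 1.003×10^12 m³ over 3.50×10^14 m² → Δh = 2.87×10^-3 m = 2.9 mm.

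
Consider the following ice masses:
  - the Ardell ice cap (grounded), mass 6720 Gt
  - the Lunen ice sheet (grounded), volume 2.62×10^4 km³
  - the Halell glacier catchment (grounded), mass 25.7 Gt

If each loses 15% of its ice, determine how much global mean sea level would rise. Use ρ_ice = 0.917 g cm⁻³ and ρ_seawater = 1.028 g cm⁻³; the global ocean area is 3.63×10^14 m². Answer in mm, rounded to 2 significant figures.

≈ 12 mm

Ardell: 0.15 × 6720 Gt = 1.008×10^15 kg; dividing by ρ_w = 1.028 g cm⁻³ = 1028 kg m⁻³ gives 9.805×10^11 m³ of water.
Lunen: 0.15 × 2.62×10^4 km³ × (917/1028) = 3506 km³ of water.
Halell: 0.15 × 25.7 Gt = 3.855×10^12 kg; dividing by ρ_w = 1028 kg m⁻³ gives 3.750×10^9 m³ of water.
Total added water ≈ 4.490×10^12 m³ over 3.63×10^14 m² → Δh = 0.0124 m = 12 mm.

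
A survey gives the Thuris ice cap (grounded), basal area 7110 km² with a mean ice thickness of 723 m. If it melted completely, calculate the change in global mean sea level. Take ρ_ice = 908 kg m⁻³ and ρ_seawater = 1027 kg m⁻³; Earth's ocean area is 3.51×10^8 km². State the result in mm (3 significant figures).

≈ 12.9 mm

Thuris: ice volume = 7110 km² × 723 m = 5141 km³; 5141 × (908/1027) = 4545 km³ of water.
Spread over 3.51×10^14 m² of ocean, Δh = 4.545×10^12 / 3.51×10^14 = 0.0129 m = 12.9 mm.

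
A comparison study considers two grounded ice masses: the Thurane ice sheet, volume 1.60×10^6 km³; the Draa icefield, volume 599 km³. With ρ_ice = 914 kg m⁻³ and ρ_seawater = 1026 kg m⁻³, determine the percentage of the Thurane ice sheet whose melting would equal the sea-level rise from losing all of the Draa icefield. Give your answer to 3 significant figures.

Equal sea-level rise means equal mass of meltwater, i.e. equal mass of ice lost.
Ice mass of Draa: 5.475×10^14 kg; ice mass of Thurane: 1.462×10^18 kg.
Fraction required = 5.475×10^14 / 1.462×10^18 = 3.74×10^-4 → 0.0374 %.

≈ 0.0374 %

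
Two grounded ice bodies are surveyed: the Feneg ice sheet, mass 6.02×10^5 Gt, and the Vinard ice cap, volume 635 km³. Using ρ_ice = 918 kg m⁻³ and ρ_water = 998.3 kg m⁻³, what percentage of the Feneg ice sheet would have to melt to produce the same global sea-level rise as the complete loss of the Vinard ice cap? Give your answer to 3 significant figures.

≈ 0.0968 %

Equal sea-level rise means equal mass of meltwater, i.e. equal mass of ice lost.
Ice mass of Vinard: 5.829×10^14 kg; ice mass of Feneg: 6.020×10^17 kg.
Fraction required = 5.829×10^14 / 6.020×10^17 = 9.68×10^-4 → 0.0968 %.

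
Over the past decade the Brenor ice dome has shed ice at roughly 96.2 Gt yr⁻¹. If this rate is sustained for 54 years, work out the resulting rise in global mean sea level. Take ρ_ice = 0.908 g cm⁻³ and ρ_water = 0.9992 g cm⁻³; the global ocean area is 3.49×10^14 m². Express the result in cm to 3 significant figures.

≈ 1.49 cm

Total mass lost = 96.2 Gt/yr × 54 yr = 5195 Gt = 5.195×10^15 kg.
ρ_w = 0.9992 g cm⁻³ = 999.2 kg m⁻³, so water volume = 5.195×10^15 / 999.2 = 5.199×10^12 m³.
Δh = 5.199×10^12 / 3.49×10^14 = 0.0149 m = 1.49 cm.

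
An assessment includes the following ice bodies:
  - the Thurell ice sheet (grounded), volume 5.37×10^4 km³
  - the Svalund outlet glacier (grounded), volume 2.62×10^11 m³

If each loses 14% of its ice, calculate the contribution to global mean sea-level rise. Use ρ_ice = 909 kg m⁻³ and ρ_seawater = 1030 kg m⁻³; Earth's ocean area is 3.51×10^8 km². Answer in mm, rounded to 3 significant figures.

≈ 19.0 mm

Thurell: 0.14 × 5.37×10^4 km³ × (909/1030) = 6635 km³ of water.
Svalund: 0.14 × 2.62×10^11 m³ × (909/1030) = 3.237×10^10 m³ of water.
Total added water ≈ 6.667×10^12 m³ over 3.51×10^14 m² → Δh = 0.0190 m = 19.0 mm.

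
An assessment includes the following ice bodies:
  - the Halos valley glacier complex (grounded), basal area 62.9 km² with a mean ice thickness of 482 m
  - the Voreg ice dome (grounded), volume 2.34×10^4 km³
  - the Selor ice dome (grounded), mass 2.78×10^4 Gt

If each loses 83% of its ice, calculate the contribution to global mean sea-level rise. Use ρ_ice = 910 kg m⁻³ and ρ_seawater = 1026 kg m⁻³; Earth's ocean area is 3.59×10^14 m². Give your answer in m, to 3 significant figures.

≈ 0.111 m

Halos: ice volume = 62.9 km² × 482 m = 30.32 km³; 0.83 × 30.32 × (910/1026) = 22.32 km³ of water.
Voreg: 0.83 × 2.34×10^4 km³ × (910/1026) = 1.723×10^4 km³ of water.
Selor: 0.83 × 2.78×10^4 Gt = 2.307×10^16 kg; dividing by ρ_w = 1026 kg m⁻³ gives 2.249×10^13 m³ of water.
Total added water ≈ 3.974×10^13 m³ over 3.59×10^14 m² → Δh = 0.111 m.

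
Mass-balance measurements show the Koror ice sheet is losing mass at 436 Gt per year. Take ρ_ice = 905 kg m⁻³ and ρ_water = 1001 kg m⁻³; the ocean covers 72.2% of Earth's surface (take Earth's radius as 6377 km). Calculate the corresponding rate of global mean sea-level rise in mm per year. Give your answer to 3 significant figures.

ρ_w = 1001 kg m⁻³. Annual water volume added = 436 Gt / ρ_w = 4.360×10^14 kg / 1001 kg m⁻³ = 4.356×10^11 m³.
Δh per year = 4.356×10^11 / 3.69×10^14 = 1.18×10^-3 m = 1.18 mm.

≈ 1.18 mm/yr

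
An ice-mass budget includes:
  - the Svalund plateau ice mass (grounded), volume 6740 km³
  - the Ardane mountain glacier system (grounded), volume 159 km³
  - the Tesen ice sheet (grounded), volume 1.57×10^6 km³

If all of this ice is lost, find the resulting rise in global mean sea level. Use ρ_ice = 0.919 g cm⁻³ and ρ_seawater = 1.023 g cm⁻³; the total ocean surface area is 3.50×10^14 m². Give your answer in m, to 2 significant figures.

Svalund: 6740 km³ × (919/1023) = 6055 km³ of water.
Ardane: 159 km³ × (919/1023) = 142.8 km³ of water.
Tesen: 1.57×10^6 km³ × (919/1023) = 1.410×10^6 km³ of water.
Total added water ≈ 1.417×10^15 m³ over 3.50×10^14 m² → Δh = 4.05 m.

≈ 4.0 m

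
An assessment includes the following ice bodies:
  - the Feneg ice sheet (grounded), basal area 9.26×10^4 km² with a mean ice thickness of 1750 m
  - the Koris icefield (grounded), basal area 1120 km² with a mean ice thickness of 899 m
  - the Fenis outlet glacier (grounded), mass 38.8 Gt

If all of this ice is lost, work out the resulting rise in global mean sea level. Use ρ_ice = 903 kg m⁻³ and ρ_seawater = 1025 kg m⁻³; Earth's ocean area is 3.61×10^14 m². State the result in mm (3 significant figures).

≈ 398 mm

Feneg: ice volume = 9.26×10^4 km² × 1750 m = 1.620×10^5 km³; 1.620×10^5 × (903/1025) = 1.428×10^5 km³ of water.
Koris: ice volume = 1120 km² × 899 m = 1007 km³; 1007 × (903/1025) = 887.0 km³ of water.
Fenis: 38.8 Gt = 3.880×10^13 kg; dividing by ρ_w = 1025 kg m⁻³ gives 3.785×10^10 m³ of water.
Total added water ≈ 1.437×10^14 m³ over 3.61×10^14 m² → Δh = 0.398 m = 398 mm.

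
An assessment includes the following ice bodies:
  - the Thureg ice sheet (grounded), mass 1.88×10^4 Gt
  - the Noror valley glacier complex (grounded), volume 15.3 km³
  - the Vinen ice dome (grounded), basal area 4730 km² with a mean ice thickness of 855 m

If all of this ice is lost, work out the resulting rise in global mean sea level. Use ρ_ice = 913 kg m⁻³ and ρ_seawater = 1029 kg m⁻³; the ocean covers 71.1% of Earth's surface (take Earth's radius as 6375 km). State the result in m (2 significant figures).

≈ 0.060 m

Thureg: 1.88×10^4 Gt = 1.880×10^16 kg; dividing by ρ_w = 1029 kg m⁻³ gives 1.827×10^13 m³ of water.
Noror: 15.3 km³ × (913/1029) = 13.58 km³ of water.
Vinen: ice volume = 4730 km² × 855 m = 4044 km³; 4044 × (913/1029) = 3588 km³ of water.
Total added water ≈ 2.187×10^13 m³ over 3.63×10^14 m² → Δh = 0.0602 m.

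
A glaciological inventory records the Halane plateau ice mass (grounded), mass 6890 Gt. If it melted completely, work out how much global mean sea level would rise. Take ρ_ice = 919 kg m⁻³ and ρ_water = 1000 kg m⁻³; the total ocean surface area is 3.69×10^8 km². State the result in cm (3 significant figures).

Halane: 6890 Gt = 6.890×10^15 kg; dividing by ρ_w = 1000 kg m⁻³ gives 6.890×10^12 m³ of water.
Spread over 3.69×10^14 m² of ocean, Δh = 6.890×10^12 / 3.69×10^14 = 0.0187 m = 1.87 cm.

≈ 1.87 cm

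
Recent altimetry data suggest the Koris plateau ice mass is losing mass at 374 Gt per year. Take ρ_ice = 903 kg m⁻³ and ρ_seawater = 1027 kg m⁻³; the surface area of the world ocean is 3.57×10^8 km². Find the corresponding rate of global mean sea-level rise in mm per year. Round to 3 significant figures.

≈ 1.02 mm/yr

ρ_w = 1027 kg m⁻³. Annual water volume added = 374 Gt / ρ_w = 3.740×10^14 kg / 1027 kg m⁻³ = 3.642×10^11 m³.
Δh per year = 3.642×10^11 / 3.57×10^14 = 1.02×10^-3 m = 1.02 mm.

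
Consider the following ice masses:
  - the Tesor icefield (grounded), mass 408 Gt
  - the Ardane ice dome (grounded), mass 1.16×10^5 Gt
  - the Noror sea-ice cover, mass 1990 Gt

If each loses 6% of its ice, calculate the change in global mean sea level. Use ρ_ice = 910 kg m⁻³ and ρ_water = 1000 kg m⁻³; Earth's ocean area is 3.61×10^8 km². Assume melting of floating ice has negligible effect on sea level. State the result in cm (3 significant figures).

Tesor: 0.06 × 408 Gt = 2.448×10^13 kg; dividing by ρ_w = 1000 kg m⁻³ gives 2.448×10^10 m³ of water.
Ardane: 0.06 × 1.16×10^5 Gt = 6.960×10^15 kg; dividing by ρ_w = 1000 kg m⁻³ gives 6.960×10^12 m³ of water.
The Noror sea-ice cover is floating and already displaces its own weight of water, so its melt adds essentially nothing to sea level.
Total added water ≈ 6.984×10^12 m³ over 3.61×10^14 m² → Δh = 0.0193 m = 1.93 cm.

≈ 1.93 cm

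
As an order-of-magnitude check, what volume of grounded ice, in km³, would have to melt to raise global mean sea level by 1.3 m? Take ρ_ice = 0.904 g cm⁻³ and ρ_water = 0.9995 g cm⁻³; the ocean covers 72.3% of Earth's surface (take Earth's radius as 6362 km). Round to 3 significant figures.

Required water volume = Δh × A = 1.3 m × 3.68×10^14 m² = 4.781×10^14 m³ = 4.781×10^5 km³.
Ice volume = water volume × ρ_w/ρ_ice = 4.781×10^5 × 999.5/904 = 5.29×10^5 km³.

≈ 5.29×10^5 km³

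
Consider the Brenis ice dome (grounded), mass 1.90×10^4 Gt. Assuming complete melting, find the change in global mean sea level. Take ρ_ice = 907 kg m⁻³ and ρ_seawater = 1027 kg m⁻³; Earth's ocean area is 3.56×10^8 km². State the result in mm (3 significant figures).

Brenis: 1.90×10^4 Gt = 1.900×10^16 kg; dividing by ρ_w = 1027 kg m⁻³ gives 1.850×10^13 m³ of water.
Spread over 3.56×10^14 m² of ocean, Δh = 1.850×10^13 / 3.56×10^14 = 0.0520 m = 52.0 mm.

≈ 52.0 mm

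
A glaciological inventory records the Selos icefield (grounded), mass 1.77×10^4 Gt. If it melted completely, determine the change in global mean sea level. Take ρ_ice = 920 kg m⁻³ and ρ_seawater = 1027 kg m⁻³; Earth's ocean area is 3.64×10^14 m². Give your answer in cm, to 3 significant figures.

≈ 4.73 cm

Selos: 1.77×10^4 Gt = 1.770×10^16 kg; dividing by ρ_w = 1027 kg m⁻³ gives 1.723×10^13 m³ of water.
Spread over 3.64×10^14 m² of ocean, Δh = 1.723×10^13 / 3.64×10^14 = 0.0473 m = 4.73 cm.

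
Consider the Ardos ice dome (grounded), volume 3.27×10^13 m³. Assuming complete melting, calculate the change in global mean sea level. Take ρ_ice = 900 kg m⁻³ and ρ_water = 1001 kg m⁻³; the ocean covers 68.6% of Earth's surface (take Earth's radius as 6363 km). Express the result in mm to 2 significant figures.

Ardos: 3.27×10^13 m³ × (900/1001) = 2.940×10^13 m³ of water.
Spread over 3.49×10^14 m² of ocean, Δh = 2.940×10^13 / 3.49×10^14 = 0.0842 m = 84 mm.

≈ 84 mm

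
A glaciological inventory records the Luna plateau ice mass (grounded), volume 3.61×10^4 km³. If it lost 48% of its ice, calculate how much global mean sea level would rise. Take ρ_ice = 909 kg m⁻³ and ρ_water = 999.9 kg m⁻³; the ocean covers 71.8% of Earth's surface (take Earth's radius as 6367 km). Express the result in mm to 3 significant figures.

Luna: 0.48 × 3.61×10^4 km³ × (909/999.9) = 1.575×10^4 km³ of water.
Spread over 3.66×10^14 m² of ocean, Δh = 1.575×10^13 / 3.66×10^14 = 0.0431 m = 43.1 mm.

≈ 43.1 mm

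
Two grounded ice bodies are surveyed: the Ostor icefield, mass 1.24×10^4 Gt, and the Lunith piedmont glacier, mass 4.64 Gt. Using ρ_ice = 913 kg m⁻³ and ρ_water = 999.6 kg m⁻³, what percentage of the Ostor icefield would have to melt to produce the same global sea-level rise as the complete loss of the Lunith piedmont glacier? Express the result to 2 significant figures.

≈ 0.037 %

Equal sea-level rise means equal mass of meltwater, i.e. equal mass of ice lost.
Ice mass of Lunith: 4.640×10^12 kg; ice mass of Ostor: 1.240×10^16 kg.
Fraction required = 4.640×10^12 / 1.240×10^16 = 3.74×10^-4 → 0.037 %.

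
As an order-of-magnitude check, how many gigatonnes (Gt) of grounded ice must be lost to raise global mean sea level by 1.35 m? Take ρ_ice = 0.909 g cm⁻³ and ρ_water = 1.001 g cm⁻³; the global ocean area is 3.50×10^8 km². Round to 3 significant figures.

≈ 4.73×10^5 Gt

Required water volume = Δh × A = 1.35 m × 3.50×10^14 m² = 4.725×10^14 m³.
ρ_w = 1.001 g cm⁻³ = 1001 kg m⁻³, so the mass of water = 4.725×10^14 m³ × 1001 kg m⁻³ = 4.730×10^17 kg = 4.73×10^5 Gt (and the same mass of ice, by conservation).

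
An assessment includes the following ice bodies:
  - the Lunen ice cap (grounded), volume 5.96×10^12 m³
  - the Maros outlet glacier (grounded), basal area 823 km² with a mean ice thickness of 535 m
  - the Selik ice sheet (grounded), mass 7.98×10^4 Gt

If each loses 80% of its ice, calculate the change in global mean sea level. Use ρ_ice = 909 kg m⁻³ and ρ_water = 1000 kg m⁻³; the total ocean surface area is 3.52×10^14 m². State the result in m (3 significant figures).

≈ 0.195 m

Lunen: 0.8 × 5.96×10^12 m³ × (909/1000) = 4.334×10^12 m³ of water.
Maros: ice volume = 823 km² × 535 m = 440.3 km³; 0.8 × 440.3 × (909/1000) = 320.2 km³ of water.
Selik: 0.8 × 7.98×10^4 Gt = 6.384×10^16 kg; dividing by ρ_w = 1000 kg m⁻³ gives 6.384×10^13 m³ of water.
Total added water ≈ 6.849×10^13 m³ over 3.52×10^14 m² → Δh = 0.195 m.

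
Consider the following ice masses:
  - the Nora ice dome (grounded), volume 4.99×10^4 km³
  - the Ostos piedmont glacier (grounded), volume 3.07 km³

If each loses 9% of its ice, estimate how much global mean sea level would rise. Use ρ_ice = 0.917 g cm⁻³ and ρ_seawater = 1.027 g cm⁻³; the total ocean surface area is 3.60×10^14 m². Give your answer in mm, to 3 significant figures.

Nora: 0.09 × 4.99×10^4 km³ × (917/1027) = 4010 km³ of water.
Ostos: 0.09 × 3.07 km³ × (917/1027) = 0.2467 km³ of water.
Total added water ≈ 4.010×10^12 m³ over 3.60×10^14 m² → Δh = 0.0111 m = 11.1 mm.

≈ 11.1 mm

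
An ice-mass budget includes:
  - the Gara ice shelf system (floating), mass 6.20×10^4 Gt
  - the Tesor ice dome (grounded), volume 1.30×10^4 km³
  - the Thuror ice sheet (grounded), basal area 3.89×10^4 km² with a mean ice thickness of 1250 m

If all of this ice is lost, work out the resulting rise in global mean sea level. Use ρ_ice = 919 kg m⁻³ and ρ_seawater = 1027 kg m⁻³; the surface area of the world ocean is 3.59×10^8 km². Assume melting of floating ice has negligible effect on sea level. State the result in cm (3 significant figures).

≈ 15.4 cm

The Gara ice shelf system is floating and already displaces its own weight of water, so its melt adds essentially nothing to sea level.
Tesor: 1.30×10^4 km³ × (919/1027) = 1.163×10^4 km³ of water.
Thuror: ice volume = 3.89×10^4 km² × 1250 m = 4.862×10^4 km³; 4.862×10^4 × (919/1027) = 4.351×10^4 km³ of water.
Total added water ≈ 5.514×10^13 m³ over 3.59×10^14 m² → Δh = 0.154 m = 15.4 cm.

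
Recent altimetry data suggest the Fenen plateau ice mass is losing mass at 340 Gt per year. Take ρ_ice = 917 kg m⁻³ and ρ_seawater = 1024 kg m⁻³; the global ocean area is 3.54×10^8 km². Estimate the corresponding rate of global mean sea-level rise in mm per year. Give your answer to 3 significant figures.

ρ_w = 1024 kg m⁻³. Annual water volume added = 340 Gt / ρ_w = 3.400×10^14 kg / 1024 kg m⁻³ = 3.320×10^11 m³.
Δh per year = 3.320×10^11 / 3.54×10^14 = 9.38×10^-4 m = 0.938 mm.

≈ 0.938 mm/yr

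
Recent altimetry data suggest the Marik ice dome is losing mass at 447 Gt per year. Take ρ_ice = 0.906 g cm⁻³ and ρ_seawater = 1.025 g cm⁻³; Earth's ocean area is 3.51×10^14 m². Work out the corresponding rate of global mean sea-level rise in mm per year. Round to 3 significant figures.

ρ_w = 1.025 g cm⁻³ = 1025 kg m⁻³. Annual water volume added = 447 Gt / ρ_w = 4.470×10^14 kg / 1025 kg m⁻³ = 4.361×10^11 m³.
Δh per year = 4.361×10^11 / 3.51×10^14 = 1.24×10^-3 m = 1.24 mm.

≈ 1.24 mm/yr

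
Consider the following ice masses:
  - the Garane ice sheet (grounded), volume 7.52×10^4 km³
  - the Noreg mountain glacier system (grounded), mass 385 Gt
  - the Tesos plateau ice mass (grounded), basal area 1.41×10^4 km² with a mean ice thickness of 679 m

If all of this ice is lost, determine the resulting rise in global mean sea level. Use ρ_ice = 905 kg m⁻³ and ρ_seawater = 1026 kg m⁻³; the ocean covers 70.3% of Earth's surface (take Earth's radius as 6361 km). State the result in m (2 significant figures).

Garane: 7.52×10^4 km³ × (905/1026) = 6.633×10^4 km³ of water.
Noreg: 385 Gt = 3.850×10^14 kg; dividing by ρ_w = 1026 kg m⁻³ gives 3.752×10^11 m³ of water.
Tesos: ice volume = 1.41×10^4 km² × 679 m = 9574 km³; 9574 × (905/1026) = 8445 km³ of water.
Total added water ≈ 7.515×10^13 m³ over 3.57×10^14 m² → Δh = 0.210 m.

≈ 0.21 m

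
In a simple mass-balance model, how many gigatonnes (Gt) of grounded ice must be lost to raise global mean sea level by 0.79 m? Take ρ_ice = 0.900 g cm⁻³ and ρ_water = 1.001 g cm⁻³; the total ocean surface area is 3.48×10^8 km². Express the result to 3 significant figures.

≈ 2.75×10^5 Gt

Required water volume = Δh × A = 0.79 m × 3.48×10^14 m² = 2.749×10^14 m³.
ρ_w = 1.001 g cm⁻³ = 1001 kg m⁻³, so the mass of water = 2.749×10^14 m³ × 1001 kg m⁻³ = 2.752×10^17 kg = 2.75×10^5 Gt (and the same mass of ice, by conservation).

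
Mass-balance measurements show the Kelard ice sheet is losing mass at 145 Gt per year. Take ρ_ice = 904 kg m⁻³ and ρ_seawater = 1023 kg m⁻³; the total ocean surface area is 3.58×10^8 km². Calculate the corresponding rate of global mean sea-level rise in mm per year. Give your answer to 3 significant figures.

≈ 0.396 mm/yr

ρ_w = 1023 kg m⁻³. Annual water volume added = 145 Gt / ρ_w = 1.450×10^14 kg / 1023 kg m⁻³ = 1.417×10^11 m³.
Δh per year = 1.417×10^11 / 3.58×10^14 = 3.96×10^-4 m = 0.396 mm.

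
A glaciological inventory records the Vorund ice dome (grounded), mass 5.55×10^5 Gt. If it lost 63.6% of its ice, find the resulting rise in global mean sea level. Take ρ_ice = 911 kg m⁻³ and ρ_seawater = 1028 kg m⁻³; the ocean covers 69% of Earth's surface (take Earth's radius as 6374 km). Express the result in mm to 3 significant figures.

Vorund: 0.636 × 5.55×10^5 Gt = 3.530×10^17 kg; dividing by ρ_w = 1028 kg m⁻³ gives 3.434×10^14 m³ of water.
Spread over 3.52×10^14 m² of ocean, Δh = 3.434×10^14 / 3.52×10^14 = 0.975 m = 975 mm.

≈ 975 mm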